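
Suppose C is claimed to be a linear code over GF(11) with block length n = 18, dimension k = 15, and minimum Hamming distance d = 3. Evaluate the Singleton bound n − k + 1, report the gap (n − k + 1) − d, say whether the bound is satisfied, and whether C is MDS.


Singleton RHS = n − k + 1 = 4, slack = 1, bound satisfied, not MDS.

Singleton bound: d ≤ n − k + 1.
Here n = 18, k = 15, so n − k + 1 = 4.
Given d = 3, check d ≤ 4: YES.
Slack = (n − k + 1) − d = 1.
The code is NOT MDS (slack = 1 > 0).
Description: the claimed parameters are [18, 15, 3]_11; such a code would be non-MDS.


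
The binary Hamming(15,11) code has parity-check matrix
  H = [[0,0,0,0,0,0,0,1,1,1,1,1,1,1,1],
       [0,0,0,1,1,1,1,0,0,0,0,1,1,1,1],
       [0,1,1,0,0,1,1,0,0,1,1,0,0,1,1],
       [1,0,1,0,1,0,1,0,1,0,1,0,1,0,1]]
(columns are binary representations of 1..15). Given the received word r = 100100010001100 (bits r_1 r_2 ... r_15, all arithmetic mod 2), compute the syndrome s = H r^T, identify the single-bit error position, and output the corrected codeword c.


s = (1, 1, 0, 0)^T, error position = 12, corrected codeword c = 100100010000100

Compute s = H r^T mod 2 one row at a time:
  s_1 = 1 + 0 + 0 + 0 + 1 + 1 + 0 + 0 = 3 ≡ 1 (mod 2).
  s_2 = 1 + 0 + 0 + 0 + 1 + 1 + 0 + 0 = 3 ≡ 1 (mod 2).
  s_3 = 0 + 0 + 0 + 0 + 0 + 0 + 0 + 0 = 0 ≡ 0 (mod 2).
  s_4 = 1 + 0 + 0 + 0 + 0 + 0 + 1 + 0 = 2 ≡ 0 (mod 2).
s = (1, 1, 0, 0)^T — this equals column 12 of H (binary 1100), so error is at position 12.
Correct: flip bit 12 of r = 100100010001100 to get c = 100100010000100.


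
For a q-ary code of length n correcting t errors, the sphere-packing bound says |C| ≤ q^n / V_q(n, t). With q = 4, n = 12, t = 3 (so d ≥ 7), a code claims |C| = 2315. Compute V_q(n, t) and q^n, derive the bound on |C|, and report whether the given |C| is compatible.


V_q(n, t) = 6571, q^n = 16777216, Hamming bound = 2553, |C| = 2315 ≤ bound (satisfied).

Step 1: Compute V_q(n, t) = Σ_{j=0}^3 C(n, j) (q−1)^j.
  j = 0: C(12,0)·(3)^0 = 1·1 = 1.
  j = 1: C(12,1)·(3)^1 = 12·3 = 36.
  j = 2: C(12,2)·(3)^2 = 66·9 = 594.
  j = 3: C(12,3)·(3)^3 = 220·27 = 5940.
  V_q(n, t) = 1 + 36 + 594 + 5940 = 6571.
Step 2: q^n = 4^12 = 16777216.
Step 3: Hamming bound ⌊q^n / V_q(n,t)⌋ = ⌊16777216/6571⌋ = 2553.
Step 4: Compare |C| = 2315 to 2553: satisfied.
The claimed |C| lies below the Hamming bound.


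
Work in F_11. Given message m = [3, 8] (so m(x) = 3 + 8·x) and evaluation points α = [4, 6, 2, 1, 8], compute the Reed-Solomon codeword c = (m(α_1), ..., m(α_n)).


c = [2, 7, 8, 0, 1]

Message polynomial: m(x) = 3 + 8·x (mod 11).
For each evaluation point α_i, compute m(α_i) mod 11:
  α_1 = 4: Horner steps 8 → 2, so m(4) = 2.
  α_2 = 6: Horner steps 8 → 7, so m(6) = 7.
  α_3 = 2: Horner steps 8 → 8, so m(2) = 8.
  α_4 = 1: Horner steps 8 → 0, so m(1) = 0.
  α_5 = 8: Horner steps 8 → 1, so m(8) = 1.
Codeword c = [2, 7, 8, 0, 1] ∈ F_11^5.


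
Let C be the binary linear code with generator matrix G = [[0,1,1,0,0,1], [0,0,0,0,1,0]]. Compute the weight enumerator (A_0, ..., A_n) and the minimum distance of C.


Weight distribution: A_0 = 1, A_1 = 1, A_3 = 1, A_4 = 1. Minimum distance d = 1.

Enumerate all 2^2 = 4 messages m ∈ F_2^2.
For each, compute codeword c = mG in F_2^6, then tally its weight.
  m = 00 → c = 000000, weight = 0.
  m = 10 → c = 011001, weight = 3.
  m = 01 → c = 000010, weight = 1.
  m = 11 → c = 011011, weight = 4.
Tally weights:
  weight 0: 1 codewords.
  weight 1: 1 codewords.
  weight 3: 1 codewords.
  weight 4: 1 codewords.
Minimum distance d = smallest w > 0 with A_w > 0 = 1.
Sanity: Σ A_w = 4 = 2^2 = 4 ✓.


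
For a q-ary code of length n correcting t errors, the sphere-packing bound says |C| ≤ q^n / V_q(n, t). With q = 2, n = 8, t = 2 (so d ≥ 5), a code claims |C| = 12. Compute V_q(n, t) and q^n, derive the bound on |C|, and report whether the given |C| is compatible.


V_q(n, t) = 37, q^n = 256, Hamming bound = 6, |C| = 12 > bound (violated).

Step 1: Compute V_q(n, t) = Σ_{j=0}^2 C(n, j) (q−1)^j.
  j = 0: C(8,0)·(1)^0 = 1·1 = 1.
  j = 1: C(8,1)·(1)^1 = 8·1 = 8.
  j = 2: C(8,2)·(1)^2 = 28·1 = 28.
  V_q(n, t) = 1 + 8 + 28 = 37.
Step 2: q^n = 2^8 = 256.
Step 3: Hamming bound ⌊q^n / V_q(n,t)⌋ = ⌊256/37⌋ = 6.
Step 4: Compare |C| = 12 to 6: violated.
The claimed |C| lies above the Hamming bound, so no 2-ary code of length 8 with d ≥ 5 can have 12 codewords.


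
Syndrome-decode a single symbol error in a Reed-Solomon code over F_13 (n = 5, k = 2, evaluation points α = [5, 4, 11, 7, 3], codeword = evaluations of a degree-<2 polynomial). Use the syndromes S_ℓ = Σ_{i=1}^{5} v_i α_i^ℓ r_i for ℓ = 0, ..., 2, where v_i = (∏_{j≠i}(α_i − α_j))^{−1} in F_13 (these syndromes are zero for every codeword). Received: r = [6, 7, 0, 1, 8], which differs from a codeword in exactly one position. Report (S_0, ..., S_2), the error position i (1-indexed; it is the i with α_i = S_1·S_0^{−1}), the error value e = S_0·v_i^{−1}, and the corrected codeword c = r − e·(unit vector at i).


S = (11, 12, 6), error at position 4, error magnitude e = 10, c = [6, 7, 0, 4, 8].

Step 1: column multipliers v_i = (∏_{j≠i}(α_i − α_j))^{−1} mod 13.
  i = 1 (α = 5): (5−4)(5−11)(5−7)(5−3) = 1·(−6)·(−2)·2 = 24 ≡ 11, so v_1 = 11^{−1} = 6 (mod 13).
  i = 2 (α = 4): (4−5)(4−11)(4−7)(4−3) = (−1)·(−7)·(−3)·1 = −21 ≡ 5, so v_2 = 5^{−1} = 8 (mod 13).
  i = 3 (α = 11): (11−5)(11−4)(11−7)(11−3) = 6·7·4·8 = 1344 ≡ 5, so v_3 = 5^{−1} = 8 (mod 13).
  i = 4 (α = 7): (7−5)(7−4)(7−11)(7−3) = 2·3·(−4)·4 = −96 ≡ 8, so v_4 = 8^{−1} = 5 (mod 13).
  i = 5 (α = 3): (3−5)(3−4)(3−11)(3−7) = (−2)·(−1)·(−8)·(−4) = 64 ≡ 12, so v_5 = 12^{−1} = 12 (mod 13).
  v = [6, 8, 8, 5, 12].
Step 2: syndromes of r = [6, 7, 0, 1, 8] (all sums mod 13).
  S_0 = Σ v_i r_i = 6·6 + 8·7 + 8·0 + 5·1 + 12·8 = 193 ≡ 11.
  S_1 = Σ v_i α_i r_i = 6·5·6 + 8·4·7 + 8·11·0 + 5·7·1 + 12·3·8 = 727 ≡ 12.
  α_i^2 mod 13 = [12, 3, 4, 10, 9].
  S_2 = Σ v_i α_i^2 r_i = 6·12·6 + 8·3·7 + 8·4·0 + 5·10·1 + 12·9·8 = 1514 ≡ 6.
  S = (11, 12, 6) ≠ 0, so r is not a codeword (an error is present).
Step 3: locate the error. For a single error e at position i, S_ℓ = v_i·e·α_i^ℓ, so α_err = S_1/S_0.
  S_0^{−1} = 11^{−1} = 6 (mod 13), so α_err = 12·6 = 72 ≡ 7 = α_4. Error position i = 4.
  Consistency check: S_2/S_1 = 6·12 = 72 ≡ 7 = α_err ✓ (single-error assumption holds).
Step 4: error magnitude e = S_0/v_4 = S_0·∏_{j≠4}(α_4 − α_j) = 11·8 = 88 ≡ 10 (mod 13).
Step 5: correct position 4: c_4 = r_4 − e = 1 − 10 ≡ 4 (mod 13). Hence c = [6, 7, 0, 4, 8].
  Check: interpolating c through the α_i gives m(x) = 11 + 12·x (degree < 2) with m(α_i) = c_i for every i, so c is indeed a codeword.


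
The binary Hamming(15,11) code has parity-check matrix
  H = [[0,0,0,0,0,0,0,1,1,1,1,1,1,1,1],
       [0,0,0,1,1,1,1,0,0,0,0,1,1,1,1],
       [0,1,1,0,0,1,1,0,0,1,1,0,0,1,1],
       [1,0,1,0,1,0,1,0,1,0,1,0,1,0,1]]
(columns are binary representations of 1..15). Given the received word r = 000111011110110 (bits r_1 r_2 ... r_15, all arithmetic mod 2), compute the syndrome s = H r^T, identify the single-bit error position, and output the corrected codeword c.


s = (0, 1, 0, 0)^T, error position = 4, corrected codeword c = 000011011110110

Compute s = H r^T mod 2 one row at a time:
  s_1 = 1 + 1 + 1 + 1 + 0 + 1 + 1 + 0 = 6 ≡ 0 (mod 2).
  s_2 = 1 + 1 + 1 + 0 + 0 + 1 + 1 + 0 = 5 ≡ 1 (mod 2).
  s_3 = 0 + 0 + 1 + 0 + 1 + 1 + 1 + 0 = 4 ≡ 0 (mod 2).
  s_4 = 0 + 0 + 1 + 0 + 1 + 1 + 1 + 0 = 4 ≡ 0 (mod 2).
s = (0, 1, 0, 0)^T — this equals column 4 of H (binary 0100), so error is at position 4.
Correct: flip bit 4 of r = 000111011110110 to get c = 000011011110110.


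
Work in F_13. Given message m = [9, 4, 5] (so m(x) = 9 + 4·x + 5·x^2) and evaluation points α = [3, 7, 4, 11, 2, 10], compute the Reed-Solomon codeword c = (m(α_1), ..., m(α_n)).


c = [1, 9, 1, 8, 11, 3]

Message polynomial: m(x) = 9 + 4·x + 5·x^2 (mod 13).
For each evaluation point α_i, compute m(α_i) mod 13:
  α_1 = 3: Horner steps 5 → 6 → 1, so m(3) = 1.
  α_2 = 7: Horner steps 5 → 0 → 9, so m(7) = 9.
  α_3 = 4: Horner steps 5 → 11 → 1, so m(4) = 1.
  α_4 = 11: Horner steps 5 → 7 → 8, so m(11) = 8.
  α_5 = 2: Horner steps 5 → 1 → 11, so m(2) = 11.
  α_6 = 10: Horner steps 5 → 2 → 3, so m(10) = 3.
Codeword c = [1, 9, 1, 8, 11, 3] ∈ F_13^6.


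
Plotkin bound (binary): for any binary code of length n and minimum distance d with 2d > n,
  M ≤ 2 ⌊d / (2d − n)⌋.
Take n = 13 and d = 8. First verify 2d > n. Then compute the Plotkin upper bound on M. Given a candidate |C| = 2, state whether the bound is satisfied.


Plotkin bound M ≤ 4; given |C| = 2 ≤ bound (satisfied).

Check applicability: 2d = 16, n = 13.
2d − n = 3 > 0, so Plotkin applies.
Compute d/(2d−n) = 8/3 ≈ 2.6667.
⌊d/(2d−n)⌋ = 2.
Plotkin bound: M ≤ 2·2 = 4.
Given |C| = 2, check: satisfied.
This |C| is below the Plotkin bound.


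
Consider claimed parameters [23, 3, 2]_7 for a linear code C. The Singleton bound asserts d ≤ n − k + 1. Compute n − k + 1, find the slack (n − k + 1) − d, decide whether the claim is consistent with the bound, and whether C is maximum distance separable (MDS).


Singleton RHS = n − k + 1 = 21, slack = 19, bound satisfied, not MDS.

Singleton bound: d ≤ n − k + 1.
Here n = 23, k = 3, so n − k + 1 = 21.
Given d = 2, check d ≤ 21: YES.
Slack = (n − k + 1) − d = 19.
The code is NOT MDS (slack = 19 > 0).
Description: the claimed parameters are [23, 3, 2]_7; such a code would be non-MDS.


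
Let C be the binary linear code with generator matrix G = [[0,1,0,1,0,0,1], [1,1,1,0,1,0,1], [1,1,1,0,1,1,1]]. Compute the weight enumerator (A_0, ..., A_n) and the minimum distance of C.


Weight distribution: A_0 = 1, A_1 = 1, A_3 = 1, A_4 = 2, A_5 = 2, A_6 = 1. Minimum distance d = 1.

Enumerate all 2^3 = 8 messages m ∈ F_2^3.
For each, compute codeword c = mG in F_2^7, then tally its weight.
  m = 000 → c = 0000000, weight = 0.
  m = 100 → c = 0101001, weight = 3.
  m = 010 → c = 1110101, weight = 5.
  m = 110 → c = 1011100, weight = 4.
  m = 001 → c = 1110111, weight = 6.
  m = 101 → c = 1011110, weight = 5.
  m = 011 → c = 0000010, weight = 1.
  m = 111 → c = 0101011, weight = 4.
Tally weights:
  weight 0: 1 codewords.
  weight 1: 1 codewords.
  weight 3: 1 codewords.
  weight 4: 2 codewords.
  weight 5: 2 codewords.
  weight 6: 1 codewords.
Minimum distance d = smallest w > 0 with A_w > 0 = 1.
Sanity: Σ A_w = 8 = 2^3 = 8 ✓.


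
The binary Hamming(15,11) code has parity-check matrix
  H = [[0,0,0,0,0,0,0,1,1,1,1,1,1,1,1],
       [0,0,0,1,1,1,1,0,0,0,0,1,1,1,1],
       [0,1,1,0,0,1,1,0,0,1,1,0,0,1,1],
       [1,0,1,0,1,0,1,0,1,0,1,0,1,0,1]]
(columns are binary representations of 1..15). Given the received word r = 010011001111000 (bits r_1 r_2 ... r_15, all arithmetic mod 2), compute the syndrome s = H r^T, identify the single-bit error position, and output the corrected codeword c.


s = (0, 1, 0, 1)^T, error position = 5, corrected codeword c = 010001001111000

Compute s = H r^T mod 2 one row at a time:
  s_1 = 0 + 1 + 1 + 1 + 1 + 0 + 0 + 0 = 4 ≡ 0 (mod 2).
  s_2 = 0 + 1 + 1 + 0 + 1 + 0 + 0 + 0 = 3 ≡ 1 (mod 2).
  s_3 = 1 + 0 + 1 + 0 + 1 + 1 + 0 + 0 = 4 ≡ 0 (mod 2).
  s_4 = 0 + 0 + 1 + 0 + 1 + 1 + 0 + 0 = 3 ≡ 1 (mod 2).
s = (0, 1, 0, 1)^T — this equals column 5 of H (binary 0101), so error is at position 5.
Correct: flip bit 5 of r = 010011001111000 to get c = 010001001111000.


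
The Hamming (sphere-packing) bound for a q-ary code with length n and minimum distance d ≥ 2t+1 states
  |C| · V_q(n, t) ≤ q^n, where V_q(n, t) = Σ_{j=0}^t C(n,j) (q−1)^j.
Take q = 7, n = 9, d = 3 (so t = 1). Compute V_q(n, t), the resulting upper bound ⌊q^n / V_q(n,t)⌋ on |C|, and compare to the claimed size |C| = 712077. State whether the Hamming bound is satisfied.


V_q(n, t) = 55, q^n = 40353607, Hamming bound = 733701, |C| = 712077 ≤ bound (satisfied).

Step 1: Compute V_q(n, t) = Σ_{j=0}^1 C(n, j) (q−1)^j.
  j = 0: C(9,0)·(6)^0 = 1·1 = 1.
  j = 1: C(9,1)·(6)^1 = 9·6 = 54.
  V_q(n, t) = 1 + 54 = 55.
Step 2: q^n = 7^9 = 40353607.
Step 3: Hamming bound ⌊q^n / V_q(n,t)⌋ = ⌊40353607/55⌋ = 733701.
Step 4: Compare |C| = 712077 to 733701: satisfied.
The claimed |C| lies below the Hamming bound.


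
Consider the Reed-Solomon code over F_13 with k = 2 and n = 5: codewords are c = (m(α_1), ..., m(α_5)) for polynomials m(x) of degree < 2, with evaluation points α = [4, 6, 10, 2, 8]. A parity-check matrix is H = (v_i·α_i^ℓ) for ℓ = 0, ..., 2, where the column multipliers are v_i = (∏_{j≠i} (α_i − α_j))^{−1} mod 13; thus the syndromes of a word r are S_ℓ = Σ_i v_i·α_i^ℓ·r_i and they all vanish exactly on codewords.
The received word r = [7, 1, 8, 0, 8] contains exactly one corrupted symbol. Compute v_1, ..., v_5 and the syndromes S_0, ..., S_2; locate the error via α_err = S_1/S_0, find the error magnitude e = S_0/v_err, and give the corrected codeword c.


S = (12, 3, 4), error at position 3, error magnitude e = 6, c = [7, 1, 2, 0, 8].

Step 1: column multipliers v_i = (∏_{j≠i}(α_i − α_j))^{−1} mod 13.
  i = 1 (α = 4): (4−6)(4−10)(4−2)(4−8) = (−2)·(−6)·2·(−4) = −96 ≡ 8, so v_1 = 8^{−1} = 5 (mod 13).
  i = 2 (α = 6): (6−4)(6−10)(6−2)(6−8) = 2·(−4)·4·(−2) = 64 ≡ 12, so v_2 = 12^{−1} = 12 (mod 13).
  i = 3 (α = 10): (10−4)(10−6)(10−2)(10−8) = 6·4·8·2 = 384 ≡ 7, so v_3 = 7^{−1} = 2 (mod 13).
  i = 4 (α = 2): (2−4)(2−6)(2−10)(2−8) = (−2)·(−4)·(−8)·(−6) = 384 ≡ 7, so v_4 = 7^{−1} = 2 (mod 13).
  i = 5 (α = 8): (8−4)(8−6)(8−10)(8−2) = 4·2·(−2)·6 = −96 ≡ 8, so v_5 = 8^{−1} = 5 (mod 13).
  v = [5, 12, 2, 2, 5].
Step 2: syndromes of r = [7, 1, 8, 0, 8] (all sums mod 13).
  S_0 = Σ v_i r_i = 5·7 + 12·1 + 2·8 + 2·0 + 5·8 = 103 ≡ 12.
  S_1 = Σ v_i α_i r_i = 5·4·7 + 12·6·1 + 2·10·8 + 2·2·0 + 5·8·8 = 692 ≡ 3.
  α_i^2 mod 13 = [3, 10, 9, 4, 12].
  S_2 = Σ v_i α_i^2 r_i = 5·3·7 + 12·10·1 + 2·9·8 + 2·4·0 + 5·12·8 = 849 ≡ 4.
  S = (12, 3, 4) ≠ 0, so r is not a codeword (an error is present).
Step 3: locate the error. For a single error e at position i, S_ℓ = v_i·e·α_i^ℓ, so α_err = S_1/S_0.
  S_0^{−1} = 12^{−1} = 12 (mod 13), so α_err = 3·12 = 36 ≡ 10 = α_3. Error position i = 3.
  Consistency check: S_2/S_1 = 4·9 = 36 ≡ 10 = α_err ✓ (single-error assumption holds).
Step 4: error magnitude e = S_0/v_3 = S_0·∏_{j≠3}(α_3 − α_j) = 12·7 = 84 ≡ 6 (mod 13).
Step 5: correct position 3: c_3 = r_3 − e = 8 − 6 ≡ 2 (mod 13). Hence c = [7, 1, 2, 0, 8].
  Check: interpolating c through the α_i gives m(x) = 6 + 10·x (degree < 2) with m(α_i) = c_i for every i, so c is indeed a codeword.


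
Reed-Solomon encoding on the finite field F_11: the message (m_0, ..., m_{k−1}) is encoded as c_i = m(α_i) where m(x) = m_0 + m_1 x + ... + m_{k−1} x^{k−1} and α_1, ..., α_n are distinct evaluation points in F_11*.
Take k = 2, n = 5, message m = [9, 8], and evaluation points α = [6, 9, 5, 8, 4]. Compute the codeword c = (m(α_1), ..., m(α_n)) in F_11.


c = [2, 4, 5, 7, 8]

Message polynomial: m(x) = 9 + 8·x (mod 11).
For each evaluation point α_i, compute m(α_i) mod 11:
  α_1 = 6: Horner steps 8 → 2, so m(6) = 2.
  α_2 = 9: Horner steps 8 → 4, so m(9) = 4.
  α_3 = 5: Horner steps 8 → 5, so m(5) = 5.
  α_4 = 8: Horner steps 8 → 7, so m(8) = 7.
  α_5 = 4: Horner steps 8 → 8, so m(4) = 8.
Codeword c = [2, 4, 5, 7, 8] ∈ F_11^5.


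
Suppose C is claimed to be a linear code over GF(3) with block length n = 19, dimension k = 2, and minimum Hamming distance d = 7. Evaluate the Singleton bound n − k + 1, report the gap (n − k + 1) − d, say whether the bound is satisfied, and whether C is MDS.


Singleton RHS = n − k + 1 = 18, slack = 11, bound satisfied, not MDS.

Singleton bound: d ≤ n − k + 1.
Here n = 19, k = 2, so n − k + 1 = 18.
Given d = 7, check d ≤ 18: YES.
Slack = (n − k + 1) − d = 11.
The code is NOT MDS (slack = 11 > 0).
Description: the claimed parameters are [19, 2, 7]_3; such a code would be non-MDS.


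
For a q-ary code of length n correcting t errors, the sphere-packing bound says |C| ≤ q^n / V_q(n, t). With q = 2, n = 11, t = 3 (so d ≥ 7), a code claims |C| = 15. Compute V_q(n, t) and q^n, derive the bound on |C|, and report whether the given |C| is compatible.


V_q(n, t) = 232, q^n = 2048, Hamming bound = 8, |C| = 15 > bound (violated).

Step 1: Compute V_q(n, t) = Σ_{j=0}^3 C(n, j) (q−1)^j.
  j = 0: C(11,0)·(1)^0 = 1·1 = 1.
  j = 1: C(11,1)·(1)^1 = 11·1 = 11.
  j = 2: C(11,2)·(1)^2 = 55·1 = 55.
  j = 3: C(11,3)·(1)^3 = 165·1 = 165.
  V_q(n, t) = 1 + 11 + 55 + 165 = 232.
Step 2: q^n = 2^11 = 2048.
Step 3: Hamming bound ⌊q^n / V_q(n,t)⌋ = ⌊2048/232⌋ = 8.
Step 4: Compare |C| = 15 to 8: violated.
The claimed |C| lies above the Hamming bound, so no 2-ary code of length 11 with d ≥ 7 can have 15 codewords.


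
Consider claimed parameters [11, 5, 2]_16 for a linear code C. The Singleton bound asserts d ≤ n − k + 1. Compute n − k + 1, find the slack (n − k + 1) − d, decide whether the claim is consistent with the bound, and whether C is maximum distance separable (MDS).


Singleton RHS = n − k + 1 = 7, slack = 5, bound satisfied, not MDS.

Singleton bound: d ≤ n − k + 1.
Here n = 11, k = 5, so n − k + 1 = 7.
Given d = 2, check d ≤ 7: YES.
Slack = (n − k + 1) − d = 5.
The code is NOT MDS (slack = 5 > 0).
Description: the claimed parameters are [11, 5, 2]_16; such a code would be non-MDS.


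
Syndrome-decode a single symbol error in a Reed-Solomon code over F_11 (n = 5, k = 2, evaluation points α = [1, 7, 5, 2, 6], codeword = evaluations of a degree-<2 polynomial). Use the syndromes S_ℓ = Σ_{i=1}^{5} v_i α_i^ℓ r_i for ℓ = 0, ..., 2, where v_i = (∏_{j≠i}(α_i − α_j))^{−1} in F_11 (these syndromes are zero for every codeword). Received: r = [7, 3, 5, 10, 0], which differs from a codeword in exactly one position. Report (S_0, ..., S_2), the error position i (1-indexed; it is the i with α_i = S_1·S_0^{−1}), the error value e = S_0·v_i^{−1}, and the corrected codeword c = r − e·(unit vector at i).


S = (4, 9, 1), error at position 3, error magnitude e = 8, c = [7, 3, 8, 10, 0].

Step 1: column multipliers v_i = (∏_{j≠i}(α_i − α_j))^{−1} mod 11.
  i = 1 (α = 1): (1−7)(1−5)(1−2)(1−6) = (−6)·(−4)·(−1)·(−5) = 120 ≡ 10, so v_1 = 10^{−1} = 10 (mod 11).
  i = 2 (α = 7): (7−1)(7−5)(7−2)(7−6) = 6·2·5·1 = 60 ≡ 5, so v_2 = 5^{−1} = 9 (mod 11).
  i = 3 (α = 5): (5−1)(5−7)(5−2)(5−6) = 4·(−2)·3·(−1) = 24 ≡ 2, so v_3 = 2^{−1} = 6 (mod 11).
  i = 4 (α = 2): (2−1)(2−7)(2−5)(2−6) = 1·(−5)·(−3)·(−4) = −60 ≡ 6, so v_4 = 6^{−1} = 2 (mod 11).
  i = 5 (α = 6): (6−1)(6−7)(6−5)(6−2) = 5·(−1)·1·4 = −20 ≡ 2, so v_5 = 2^{−1} = 6 (mod 11).
  v = [10, 9, 6, 2, 6].
Step 2: syndromes of r = [7, 3, 5, 10, 0] (all sums mod 11).
  S_0 = Σ v_i r_i = 10·7 + 9·3 + 6·5 + 2·10 + 6·0 = 147 ≡ 4.
  S_1 = Σ v_i α_i r_i = 10·1·7 + 9·7·3 + 6·5·5 + 2·2·10 + 6·6·0 = 449 ≡ 9.
  α_i^2 mod 11 = [1, 5, 3, 4, 3].
  S_2 = Σ v_i α_i^2 r_i = 10·1·7 + 9·5·3 + 6·3·5 + 2·4·10 + 6·3·0 = 375 ≡ 1.
  S = (4, 9, 1) ≠ 0, so r is not a codeword (an error is present).
Step 3: locate the error. For a single error e at position i, S_ℓ = v_i·e·α_i^ℓ, so α_err = S_1/S_0.
  S_0^{−1} = 4^{−1} = 3 (mod 11), so α_err = 9·3 = 27 ≡ 5 = α_3. Error position i = 3.
  Consistency check: S_2/S_1 = 1·5 = 5 ≡ 5 = α_err ✓ (single-error assumption holds).
Step 4: error magnitude e = S_0/v_3 = S_0·∏_{j≠3}(α_3 − α_j) = 4·2 = 8 ≡ 8 (mod 11).
Step 5: correct position 3: c_3 = r_3 − e = 5 − 8 ≡ 8 (mod 11). Hence c = [7, 3, 8, 10, 0].
  Check: interpolating c through the α_i gives m(x) = 4 + 3·x (degree < 2) with m(α_i) = c_i for every i, so c is indeed a codeword.


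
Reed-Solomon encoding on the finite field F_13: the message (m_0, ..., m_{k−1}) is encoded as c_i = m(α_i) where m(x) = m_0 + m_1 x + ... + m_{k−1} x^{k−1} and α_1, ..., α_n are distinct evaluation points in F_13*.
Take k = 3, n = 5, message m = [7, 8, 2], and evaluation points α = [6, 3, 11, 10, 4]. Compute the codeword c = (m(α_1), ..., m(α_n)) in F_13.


c = [10, 10, 12, 1, 6]

Message polynomial: m(x) = 7 + 8·x + 2·x^2 (mod 13).
For each evaluation point α_i, compute m(α_i) mod 13:
  α_1 = 6: Horner steps 2 → 7 → 10, so m(6) = 10.
  α_2 = 3: Horner steps 2 → 1 → 10, so m(3) = 10.
  α_3 = 11: Horner steps 2 → 4 → 12, so m(11) = 12.
  α_4 = 10: Horner steps 2 → 2 → 1, so m(10) = 1.
  α_5 = 4: Horner steps 2 → 3 → 6, so m(4) = 6.
Codeword c = [10, 10, 12, 1, 6] ∈ F_13^5.


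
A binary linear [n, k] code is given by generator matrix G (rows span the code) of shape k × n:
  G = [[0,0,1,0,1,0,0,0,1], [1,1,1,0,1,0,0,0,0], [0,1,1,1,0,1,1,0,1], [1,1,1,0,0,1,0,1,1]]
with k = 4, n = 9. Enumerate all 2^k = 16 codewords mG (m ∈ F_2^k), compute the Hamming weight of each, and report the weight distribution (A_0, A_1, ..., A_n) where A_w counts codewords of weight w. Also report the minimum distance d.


Weight distribution: A_0 = 1, A_3 = 3, A_4 = 3, A_5 = 4, A_6 = 4, A_7 = 1. Minimum distance d = 3.

Enumerate all 2^4 = 16 messages m ∈ F_2^4.
For each, compute codeword c = mG in F_2^9, then tally its weight.
  m = 0000 → c = 000000000, weight = 0.
  m = 1000 → c = 001010001, weight = 3.
  m = 0100 → c = 111010000, weight = 4.
  m = 1100 → c = 110000001, weight = 3.
  m = 0010 → c = 011101101, weight = 6.
  m = 1010 → c = 010111100, weight = 5.
  m = 0110 → c = 100111101, weight = 6.
  m = 1110 → c = 101101100, weight = 5.
  m = 0001 → c = 111001011, weight = 6.
  m = 1001 → c = 110011010, weight = 5.
  m = 0101 → c = 000011011, weight = 4.
  m = 1101 → c = 001001010, weight = 3.
  m = 0011 → c = 100100110, weight = 4.
  m = 1011 → c = 101110111, weight = 7.
  m = 0111 → c = 011110110, weight = 6.
  m = 1111 → c = 010100111, weight = 5.
Tally weights:
  weight 0: 1 codewords.
  weight 3: 3 codewords.
  weight 4: 3 codewords.
  weight 5: 4 codewords.
  weight 6: 4 codewords.
  weight 7: 1 codewords.
Minimum distance d = smallest w > 0 with A_w > 0 = 3.
Sanity: Σ A_w = 16 = 2^4 = 16 ✓.


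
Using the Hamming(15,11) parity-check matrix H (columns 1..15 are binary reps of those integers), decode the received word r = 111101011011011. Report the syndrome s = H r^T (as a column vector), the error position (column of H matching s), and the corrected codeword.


s = (0, 1, 0, 1)^T, error position = 5, corrected codeword c = 111111011011011

Compute s = H r^T mod 2 one row at a time:
  s_1 = 1 + 1 + 0 + 1 + 1 + 0 + 1 + 1 = 6 ≡ 0 (mod 2).
  s_2 = 1 + 0 + 1 + 0 + 1 + 0 + 1 + 1 = 5 ≡ 1 (mod 2).
  s_3 = 1 + 1 + 1 + 0 + 0 + 1 + 1 + 1 = 6 ≡ 0 (mod 2).
  s_4 = 1 + 1 + 0 + 0 + 1 + 1 + 0 + 1 = 5 ≡ 1 (mod 2).
s = (0, 1, 0, 1)^T — this equals column 5 of H (binary 0101), so error is at position 5.
Correct: flip bit 5 of r = 111101011011011 to get c = 111111011011011.


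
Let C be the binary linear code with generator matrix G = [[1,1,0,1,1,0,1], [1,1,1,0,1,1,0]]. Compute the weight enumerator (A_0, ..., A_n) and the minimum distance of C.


Weight distribution: A_0 = 1, A_4 = 1, A_5 = 2. Minimum distance d = 4.

Enumerate all 2^2 = 4 messages m ∈ F_2^2.
For each, compute codeword c = mG in F_2^7, then tally its weight.
  m = 00 → c = 0000000, weight = 0.
  m = 10 → c = 1101101, weight = 5.
  m = 01 → c = 1110110, weight = 5.
  m = 11 → c = 0011011, weight = 4.
Tally weights:
  weight 0: 1 codewords.
  weight 4: 1 codewords.
  weight 5: 2 codewords.
Minimum distance d = smallest w > 0 with A_w > 0 = 4.
Sanity: Σ A_w = 4 = 2^2 = 4 ✓.


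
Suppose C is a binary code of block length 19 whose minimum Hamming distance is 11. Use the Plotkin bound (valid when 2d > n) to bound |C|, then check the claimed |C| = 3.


Plotkin bound M ≤ 6; given |C| = 3 ≤ bound (satisfied).

Check applicability: 2d = 22, n = 19.
2d − n = 3 > 0, so Plotkin applies.
Compute d/(2d−n) = 11/3 ≈ 3.6667.
⌊d/(2d−n)⌋ = 3.
Plotkin bound: M ≤ 2·3 = 6.
Given |C| = 3, check: satisfied.
This |C| is below the Plotkin bound.


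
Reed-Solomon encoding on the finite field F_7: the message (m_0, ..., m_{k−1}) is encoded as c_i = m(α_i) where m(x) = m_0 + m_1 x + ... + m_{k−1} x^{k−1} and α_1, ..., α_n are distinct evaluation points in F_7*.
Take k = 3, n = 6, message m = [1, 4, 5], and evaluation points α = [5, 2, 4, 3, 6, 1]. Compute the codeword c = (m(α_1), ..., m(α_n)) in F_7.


c = [6, 1, 6, 2, 2, 3]

Message polynomial: m(x) = 1 + 4·x + 5·x^2 (mod 7).
For each evaluation point α_i, compute m(α_i) mod 7:
  α_1 = 5: Horner steps 5 → 1 → 6, so m(5) = 6.
  α_2 = 2: Horner steps 5 → 0 → 1, so m(2) = 1.
  α_3 = 4: Horner steps 5 → 3 → 6, so m(4) = 6.
  α_4 = 3: Horner steps 5 → 5 → 2, so m(3) = 2.
  α_5 = 6: Horner steps 5 → 6 → 2, so m(6) = 2.
  α_6 = 1: Horner steps 5 → 2 → 3, so m(1) = 3.
Codeword c = [6, 1, 6, 2, 2, 3] ∈ F_7^6.


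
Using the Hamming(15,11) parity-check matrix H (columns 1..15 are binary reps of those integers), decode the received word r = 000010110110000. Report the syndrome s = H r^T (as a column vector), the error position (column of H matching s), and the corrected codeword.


s = (1, 0, 1, 1)^T, error position = 11, corrected codeword c = 000010110100000

Compute s = H r^T mod 2 one row at a time:
  s_1 = 1 + 0 + 1 + 1 + 0 + 0 + 0 + 0 = 3 ≡ 1 (mod 2).
  s_2 = 0 + 1 + 0 + 1 + 0 + 0 + 0 + 0 = 2 ≡ 0 (mod 2).
  s_3 = 0 + 0 + 0 + 1 + 1 + 1 + 0 + 0 = 3 ≡ 1 (mod 2).
  s_4 = 0 + 0 + 1 + 1 + 0 + 1 + 0 + 0 = 3 ≡ 1 (mod 2).
s = (1, 0, 1, 1)^T — this equals column 11 of H (binary 1011), so error is at position 11.
Correct: flip bit 11 of r = 000010110110000 to get c = 000010110100000.


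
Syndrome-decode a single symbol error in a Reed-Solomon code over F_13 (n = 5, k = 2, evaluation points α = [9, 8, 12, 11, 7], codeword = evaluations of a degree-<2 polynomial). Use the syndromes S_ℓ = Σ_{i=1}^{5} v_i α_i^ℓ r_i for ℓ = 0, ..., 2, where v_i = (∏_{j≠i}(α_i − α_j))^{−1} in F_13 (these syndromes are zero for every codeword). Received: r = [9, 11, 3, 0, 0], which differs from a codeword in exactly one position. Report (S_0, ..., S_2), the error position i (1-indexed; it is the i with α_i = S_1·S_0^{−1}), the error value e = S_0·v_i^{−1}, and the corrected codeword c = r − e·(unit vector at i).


S = (4, 5, 3), error at position 4, error magnitude e = 8, c = [9, 11, 3, 5, 0].

Step 1: column multipliers v_i = (∏_{j≠i}(α_i − α_j))^{−1} mod 13.
  i = 1 (α = 9): (9−8)(9−12)(9−11)(9−7) = 1·(−3)·(−2)·2 = 12 ≡ 12, so v_1 = 12^{−1} = 12 (mod 13).
  i = 2 (α = 8): (8−9)(8−12)(8−11)(8−7) = (−1)·(−4)·(−3)·1 = −12 ≡ 1, so v_2 = 1^{−1} = 1 (mod 13).
  i = 3 (α = 12): (12−9)(12−8)(12−11)(12−7) = 3·4·1·5 = 60 ≡ 8, so v_3 = 8^{−1} = 5 (mod 13).
  i = 4 (α = 11): (11−9)(11−8)(11−12)(11−7) = 2·3·(−1)·4 = −24 ≡ 2, so v_4 = 2^{−1} = 7 (mod 13).
  i = 5 (α = 7): (7−9)(7−8)(7−12)(7−11) = (−2)·(−1)·(−5)·(−4) = 40 ≡ 1, so v_5 = 1^{−1} = 1 (mod 13).
  v = [12, 1, 5, 7, 1].
Step 2: syndromes of r = [9, 11, 3, 0, 0] (all sums mod 13).
  S_0 = Σ v_i r_i = 12·9 + 1·11 + 5·3 + 7·0 + 1·0 = 134 ≡ 4.
  S_1 = Σ v_i α_i r_i = 12·9·9 + 1·8·11 + 5·12·3 + 7·11·0 + 1·7·0 = 1240 ≡ 5.
  α_i^2 mod 13 = [3, 12, 1, 4, 10].
  S_2 = Σ v_i α_i^2 r_i = 12·3·9 + 1·12·11 + 5·1·3 + 7·4·0 + 1·10·0 = 471 ≡ 3.
  S = (4, 5, 3) ≠ 0, so r is not a codeword (an error is present).
Step 3: locate the error. For a single error e at position i, S_ℓ = v_i·e·α_i^ℓ, so α_err = S_1/S_0.
  S_0^{−1} = 4^{−1} = 10 (mod 13), so α_err = 5·10 = 50 ≡ 11 = α_4. Error position i = 4.
  Consistency check: S_2/S_1 = 3·8 = 24 ≡ 11 = α_err ✓ (single-error assumption holds).
Step 4: error magnitude e = S_0/v_4 = S_0·∏_{j≠4}(α_4 − α_j) = 4·2 = 8 ≡ 8 (mod 13).
Step 5: correct position 4: c_4 = r_4 − e = 0 − 8 ≡ 5 (mod 13). Hence c = [9, 11, 3, 5, 0].
  Check: interpolating c through the α_i gives m(x) = 1 + 11·x (degree < 2) with m(α_i) = c_i for every i, so c is indeed a codeword.


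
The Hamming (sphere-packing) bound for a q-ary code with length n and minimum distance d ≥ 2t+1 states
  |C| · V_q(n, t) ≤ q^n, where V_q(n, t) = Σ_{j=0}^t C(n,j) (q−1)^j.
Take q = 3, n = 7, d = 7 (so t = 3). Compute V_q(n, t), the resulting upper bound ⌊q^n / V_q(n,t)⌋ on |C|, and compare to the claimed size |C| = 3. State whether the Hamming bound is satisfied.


V_q(n, t) = 379, q^n = 2187, Hamming bound = 5, |C| = 3 ≤ bound (satisfied).

Step 1: Compute V_q(n, t) = Σ_{j=0}^3 C(n, j) (q−1)^j.
  j = 0: C(7,0)·(2)^0 = 1·1 = 1.
  j = 1: C(7,1)·(2)^1 = 7·2 = 14.
  j = 2: C(7,2)·(2)^2 = 21·4 = 84.
  j = 3: C(7,3)·(2)^3 = 35·8 = 280.
  V_q(n, t) = 1 + 14 + 84 + 280 = 379.
Step 2: q^n = 3^7 = 2187.
Step 3: Hamming bound ⌊q^n / V_q(n,t)⌋ = ⌊2187/379⌋ = 5.
Step 4: Compare |C| = 3 to 5: satisfied.
The claimed |C| lies below the Hamming bound.


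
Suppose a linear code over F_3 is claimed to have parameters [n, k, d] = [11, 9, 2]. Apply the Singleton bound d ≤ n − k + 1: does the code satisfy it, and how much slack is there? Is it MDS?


Singleton RHS = n − k + 1 = 3, slack = 1, bound satisfied, not MDS.

Singleton bound: d ≤ n − k + 1.
Here n = 11, k = 9, so n − k + 1 = 3.
Given d = 2, check d ≤ 3: YES.
Slack = (n − k + 1) − d = 1.
The code is NOT MDS (slack = 1 > 0).
Description: the claimed parameters are [11, 9, 2]_3; such a code would be non-MDS.


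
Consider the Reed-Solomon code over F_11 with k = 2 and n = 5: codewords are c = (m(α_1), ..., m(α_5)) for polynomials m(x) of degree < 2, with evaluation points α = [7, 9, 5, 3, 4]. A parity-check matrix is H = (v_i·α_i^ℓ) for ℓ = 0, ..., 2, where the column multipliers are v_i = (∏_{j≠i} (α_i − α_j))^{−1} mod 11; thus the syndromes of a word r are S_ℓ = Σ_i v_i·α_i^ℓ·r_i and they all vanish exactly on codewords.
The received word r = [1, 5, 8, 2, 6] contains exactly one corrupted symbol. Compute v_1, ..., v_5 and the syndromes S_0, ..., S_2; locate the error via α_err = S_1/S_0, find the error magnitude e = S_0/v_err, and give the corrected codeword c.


S = (5, 4, 1), error at position 4, error magnitude e = 9, c = [1, 5, 8, 4, 6].

Step 1: column multipliers v_i = (∏_{j≠i}(α_i − α_j))^{−1} mod 11.
  i = 1 (α = 7): (7−9)(7−5)(7−3)(7−4) = (−2)·2·4·3 = −48 ≡ 7, so v_1 = 7^{−1} = 8 (mod 11).
  i = 2 (α = 9): (9−7)(9−5)(9−3)(9−4) = 2·4·6·5 = 240 ≡ 9, so v_2 = 9^{−1} = 5 (mod 11).
  i = 3 (α = 5): (5−7)(5−9)(5−3)(5−4) = (−2)·(−4)·2·1 = 16 ≡ 5, so v_3 = 5^{−1} = 9 (mod 11).
  i = 4 (α = 3): (3−7)(3−9)(3−5)(3−4) = (−4)·(−6)·(−2)·(−1) = 48 ≡ 4, so v_4 = 4^{−1} = 3 (mod 11).
  i = 5 (α = 4): (4−7)(4−9)(4−5)(4−3) = (−3)·(−5)·(−1)·1 = −15 ≡ 7, so v_5 = 7^{−1} = 8 (mod 11).
  v = [8, 5, 9, 3, 8].
Step 2: syndromes of r = [1, 5, 8, 2, 6] (all sums mod 11).
  S_0 = Σ v_i r_i = 8·1 + 5·5 + 9·8 + 3·2 + 8·6 = 159 ≡ 5.
  S_1 = Σ v_i α_i r_i = 8·7·1 + 5·9·5 + 9·5·8 + 3·3·2 + 8·4·6 = 851 ≡ 4.
  α_i^2 mod 11 = [5, 4, 3, 9, 5].
  S_2 = Σ v_i α_i^2 r_i = 8·5·1 + 5·4·5 + 9·3·8 + 3·9·2 + 8·5·6 = 650 ≡ 1.
  S = (5, 4, 1) ≠ 0, so r is not a codeword (an error is present).
Step 3: locate the error. For a single error e at position i, S_ℓ = v_i·e·α_i^ℓ, so α_err = S_1/S_0.
  S_0^{−1} = 5^{−1} = 9 (mod 11), so α_err = 4·9 = 36 ≡ 3 = α_4. Error position i = 4.
  Consistency check: S_2/S_1 = 1·3 = 3 ≡ 3 = α_err ✓ (single-error assumption holds).
Step 4: error magnitude e = S_0/v_4 = S_0·∏_{j≠4}(α_4 − α_j) = 5·4 = 20 ≡ 9 (mod 11).
Step 5: correct position 4: c_4 = r_4 − e = 2 − 9 ≡ 4 (mod 11). Hence c = [1, 5, 8, 4, 6].
  Check: interpolating c through the α_i gives m(x) = 9 + 2·x (degree < 2) with m(α_i) = c_i for every i, so c is indeed a codeword.


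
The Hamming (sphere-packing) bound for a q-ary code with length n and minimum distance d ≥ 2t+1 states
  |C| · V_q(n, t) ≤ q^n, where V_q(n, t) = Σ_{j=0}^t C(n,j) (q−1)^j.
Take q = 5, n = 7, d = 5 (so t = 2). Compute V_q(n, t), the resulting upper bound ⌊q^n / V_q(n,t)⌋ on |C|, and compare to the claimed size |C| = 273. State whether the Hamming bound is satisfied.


V_q(n, t) = 365, q^n = 78125, Hamming bound = 214, |C| = 273 > bound (violated).

Step 1: Compute V_q(n, t) = Σ_{j=0}^2 C(n, j) (q−1)^j.
  j = 0: C(7,0)·(4)^0 = 1·1 = 1.
  j = 1: C(7,1)·(4)^1 = 7·4 = 28.
  j = 2: C(7,2)·(4)^2 = 21·16 = 336.
  V_q(n, t) = 1 + 28 + 336 = 365.
Step 2: q^n = 5^7 = 78125.
Step 3: Hamming bound ⌊q^n / V_q(n,t)⌋ = ⌊78125/365⌋ = 214.
Step 4: Compare |C| = 273 to 214: violated.
The claimed |C| lies above the Hamming bound, so no 5-ary code of length 7 with d ≥ 5 can have 273 codewords.


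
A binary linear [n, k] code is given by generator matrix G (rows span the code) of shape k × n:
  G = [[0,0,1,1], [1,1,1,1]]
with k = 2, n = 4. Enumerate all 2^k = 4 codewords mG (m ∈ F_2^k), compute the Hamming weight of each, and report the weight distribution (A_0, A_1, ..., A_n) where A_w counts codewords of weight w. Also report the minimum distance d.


Weight distribution: A_0 = 1, A_2 = 2, A_4 = 1. Minimum distance d = 2.

Enumerate all 2^2 = 4 messages m ∈ F_2^2.
For each, compute codeword c = mG in F_2^4, then tally its weight.
  m = 00 → c = 0000, weight = 0.
  m = 10 → c = 0011, weight = 2.
  m = 01 → c = 1111, weight = 4.
  m = 11 → c = 1100, weight = 2.
Tally weights:
  weight 0: 1 codewords.
  weight 2: 2 codewords.
  weight 4: 1 codewords.
Minimum distance d = smallest w > 0 with A_w > 0 = 2.
Sanity: Σ A_w = 4 = 2^2 = 4 ✓.


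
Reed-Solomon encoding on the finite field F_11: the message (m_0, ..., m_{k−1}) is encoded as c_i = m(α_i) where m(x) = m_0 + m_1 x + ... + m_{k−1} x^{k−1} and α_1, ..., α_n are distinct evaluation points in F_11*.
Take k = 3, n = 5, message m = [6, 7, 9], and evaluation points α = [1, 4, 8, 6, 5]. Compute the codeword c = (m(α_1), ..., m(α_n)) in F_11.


c = [0, 2, 0, 9, 2]

Message polynomial: m(x) = 6 + 7·x + 9·x^2 (mod 11).
For each evaluation point α_i, compute m(α_i) mod 11:
  α_1 = 1: Horner steps 9 → 5 → 0, so m(1) = 0.
  α_2 = 4: Horner steps 9 → 10 → 2, so m(4) = 2.
  α_3 = 8: Horner steps 9 → 2 → 0, so m(8) = 0.
  α_4 = 6: Horner steps 9 → 6 → 9, so m(6) = 9.
  α_5 = 5: Horner steps 9 → 8 → 2, so m(5) = 2.
Codeword c = [0, 2, 0, 9, 2] ∈ F_11^5.


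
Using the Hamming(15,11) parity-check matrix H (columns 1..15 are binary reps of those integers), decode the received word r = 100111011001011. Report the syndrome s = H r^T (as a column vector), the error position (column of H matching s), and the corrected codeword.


s = (1, 0, 1, 0)^T, error position = 10, corrected codeword c = 100111011101011

Compute s = H r^T mod 2 one row at a time:
  s_1 = 1 + 1 + 0 + 0 + 1 + 0 + 1 + 1 = 5 ≡ 1 (mod 2).
  s_2 = 1 + 1 + 1 + 0 + 1 + 0 + 1 + 1 = 6 ≡ 0 (mod 2).
  s_3 = 0 + 0 + 1 + 0 + 0 + 0 + 1 + 1 = 3 ≡ 1 (mod 2).
  s_4 = 1 + 0 + 1 + 0 + 1 + 0 + 0 + 1 = 4 ≡ 0 (mod 2).
s = (1, 0, 1, 0)^T — this equals column 10 of H (binary 1010), so error is at position 10.
Correct: flip bit 10 of r = 100111011001011 to get c = 100111011101011.


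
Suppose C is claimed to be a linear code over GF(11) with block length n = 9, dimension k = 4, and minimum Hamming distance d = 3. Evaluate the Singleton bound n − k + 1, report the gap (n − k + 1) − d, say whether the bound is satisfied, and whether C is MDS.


Singleton RHS = n − k + 1 = 6, slack = 3, bound satisfied, not MDS.

Singleton bound: d ≤ n − k + 1.
Here n = 9, k = 4, so n − k + 1 = 6.
Given d = 3, check d ≤ 6: YES.
Slack = (n − k + 1) − d = 3.
The code is NOT MDS (slack = 3 > 0).
Description: the claimed parameters are [9, 4, 3]_11; such a code would be non-MDS.


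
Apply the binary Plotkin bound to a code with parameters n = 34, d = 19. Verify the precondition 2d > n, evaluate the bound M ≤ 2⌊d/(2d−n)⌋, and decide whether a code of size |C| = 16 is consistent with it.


Plotkin bound M ≤ 8; given |C| = 16 > bound (violated).

Check applicability: 2d = 38, n = 34.
2d − n = 4 > 0, so Plotkin applies.
Compute d/(2d−n) = 19/4 ≈ 4.7500.
⌊d/(2d−n)⌋ = 4.
Plotkin bound: M ≤ 2·4 = 8.
Given |C| = 16, check: VIOLATED.
This |C| is above the Plotkin bound, so no binary code with n = 34, d = 19 and 16 codewords exists.


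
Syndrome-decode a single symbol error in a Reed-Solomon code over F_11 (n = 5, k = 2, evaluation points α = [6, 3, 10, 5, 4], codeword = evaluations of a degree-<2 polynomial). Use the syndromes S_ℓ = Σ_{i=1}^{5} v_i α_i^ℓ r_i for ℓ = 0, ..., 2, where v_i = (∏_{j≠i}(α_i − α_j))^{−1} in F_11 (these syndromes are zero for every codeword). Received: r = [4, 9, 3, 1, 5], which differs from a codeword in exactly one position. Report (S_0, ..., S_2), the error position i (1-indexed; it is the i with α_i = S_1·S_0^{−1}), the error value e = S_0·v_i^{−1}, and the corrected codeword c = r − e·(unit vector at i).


S = (2, 1, 6), error at position 1, error magnitude e = 7, c = [8, 9, 3, 1, 5].

Step 1: column multipliers v_i = (∏_{j≠i}(α_i − α_j))^{−1} mod 11.
  i = 1 (α = 6): (6−3)(6−10)(6−5)(6−4) = 3·(−4)·1·2 = −24 ≡ 9, so v_1 = 9^{−1} = 5 (mod 11).
  i = 2 (α = 3): (3−6)(3−10)(3−5)(3−4) = (−3)·(−7)·(−2)·(−1) = 42 ≡ 9, so v_2 = 9^{−1} = 5 (mod 11).
  i = 3 (α = 10): (10−6)(10−3)(10−5)(10−4) = 4·7·5·6 = 840 ≡ 4, so v_3 = 4^{−1} = 3 (mod 11).
  i = 4 (α = 5): (5−6)(5−3)(5−10)(5−4) = (−1)·2·(−5)·1 = 10 ≡ 10, so v_4 = 10^{−1} = 10 (mod 11).
  i = 5 (α = 4): (4−6)(4−3)(4−10)(4−5) = (−2)·1·(−6)·(−1) = −12 ≡ 10, so v_5 = 10^{−1} = 10 (mod 11).
  v = [5, 5, 3, 10, 10].
Step 2: syndromes of r = [4, 9, 3, 1, 5] (all sums mod 11).
  S_0 = Σ v_i r_i = 5·4 + 5·9 + 3·3 + 10·1 + 10·5 = 134 ≡ 2.
  S_1 = Σ v_i α_i r_i = 5·6·4 + 5·3·9 + 3·10·3 + 10·5·1 + 10·4·5 = 595 ≡ 1.
  α_i^2 mod 11 = [3, 9, 1, 3, 5].
  S_2 = Σ v_i α_i^2 r_i = 5·3·4 + 5·9·9 + 3·1·3 + 10·3·1 + 10·5·5 = 754 ≡ 6.
  S = (2, 1, 6) ≠ 0, so r is not a codeword (an error is present).
Step 3: locate the error. For a single error e at position i, S_ℓ = v_i·e·α_i^ℓ, so α_err = S_1/S_0.
  S_0^{−1} = 2^{−1} = 6 (mod 11), so α_err = 1·6 = 6 ≡ 6 = α_1. Error position i = 1.
  Consistency check: S_2/S_1 = 6·1 = 6 ≡ 6 = α_err ✓ (single-error assumption holds).
Step 4: error magnitude e = S_0/v_1 = S_0·∏_{j≠1}(α_1 − α_j) = 2·9 = 18 ≡ 7 (mod 11).
Step 5: correct position 1: c_1 = r_1 − e = 4 − 7 ≡ 8 (mod 11). Hence c = [8, 9, 3, 1, 5].
  Check: interpolating c through the α_i gives m(x) = 10 + 7·x (degree < 2) with m(α_i) = c_i for every i, so c is indeed a codeword.


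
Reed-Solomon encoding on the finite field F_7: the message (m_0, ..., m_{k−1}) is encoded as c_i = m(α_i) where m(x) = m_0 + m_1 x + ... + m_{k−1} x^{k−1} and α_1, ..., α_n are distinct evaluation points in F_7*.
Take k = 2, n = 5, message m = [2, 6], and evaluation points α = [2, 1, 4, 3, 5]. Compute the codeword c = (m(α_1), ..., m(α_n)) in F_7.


c = [0, 1, 5, 6, 4]

Message polynomial: m(x) = 2 + 6·x (mod 7).
For each evaluation point α_i, compute m(α_i) mod 7:
  α_1 = 2: Horner steps 6 → 0, so m(2) = 0.
  α_2 = 1: Horner steps 6 → 1, so m(1) = 1.
  α_3 = 4: Horner steps 6 → 5, so m(4) = 5.
  α_4 = 3: Horner steps 6 → 6, so m(3) = 6.
  α_5 = 5: Horner steps 6 → 4, so m(5) = 4.
Codeword c = [0, 1, 5, 6, 4] ∈ F_7^5.
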